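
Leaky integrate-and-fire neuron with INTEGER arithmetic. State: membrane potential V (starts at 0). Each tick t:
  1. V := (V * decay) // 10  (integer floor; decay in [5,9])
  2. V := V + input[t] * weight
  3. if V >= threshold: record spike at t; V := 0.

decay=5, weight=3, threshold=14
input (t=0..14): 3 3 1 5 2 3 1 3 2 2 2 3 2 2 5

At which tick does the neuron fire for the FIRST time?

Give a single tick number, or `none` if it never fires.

t=0: input=3 -> V=9
t=1: input=3 -> V=13
t=2: input=1 -> V=9
t=3: input=5 -> V=0 FIRE
t=4: input=2 -> V=6
t=5: input=3 -> V=12
t=6: input=1 -> V=9
t=7: input=3 -> V=13
t=8: input=2 -> V=12
t=9: input=2 -> V=12
t=10: input=2 -> V=12
t=11: input=3 -> V=0 FIRE
t=12: input=2 -> V=6
t=13: input=2 -> V=9
t=14: input=5 -> V=0 FIRE

Answer: 3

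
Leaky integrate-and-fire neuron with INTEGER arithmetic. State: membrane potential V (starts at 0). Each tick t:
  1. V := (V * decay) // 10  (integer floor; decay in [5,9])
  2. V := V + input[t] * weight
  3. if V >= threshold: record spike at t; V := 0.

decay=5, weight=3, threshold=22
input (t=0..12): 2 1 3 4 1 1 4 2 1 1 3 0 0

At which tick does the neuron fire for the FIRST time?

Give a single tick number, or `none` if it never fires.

Answer: none

Derivation:
t=0: input=2 -> V=6
t=1: input=1 -> V=6
t=2: input=3 -> V=12
t=3: input=4 -> V=18
t=4: input=1 -> V=12
t=5: input=1 -> V=9
t=6: input=4 -> V=16
t=7: input=2 -> V=14
t=8: input=1 -> V=10
t=9: input=1 -> V=8
t=10: input=3 -> V=13
t=11: input=0 -> V=6
t=12: input=0 -> V=3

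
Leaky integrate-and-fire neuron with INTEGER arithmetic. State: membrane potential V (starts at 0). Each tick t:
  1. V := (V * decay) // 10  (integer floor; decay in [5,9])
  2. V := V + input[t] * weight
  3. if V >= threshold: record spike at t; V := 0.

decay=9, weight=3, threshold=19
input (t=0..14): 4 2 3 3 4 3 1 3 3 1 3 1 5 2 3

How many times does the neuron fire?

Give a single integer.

Answer: 4

Derivation:
t=0: input=4 -> V=12
t=1: input=2 -> V=16
t=2: input=3 -> V=0 FIRE
t=3: input=3 -> V=9
t=4: input=4 -> V=0 FIRE
t=5: input=3 -> V=9
t=6: input=1 -> V=11
t=7: input=3 -> V=18
t=8: input=3 -> V=0 FIRE
t=9: input=1 -> V=3
t=10: input=3 -> V=11
t=11: input=1 -> V=12
t=12: input=5 -> V=0 FIRE
t=13: input=2 -> V=6
t=14: input=3 -> V=14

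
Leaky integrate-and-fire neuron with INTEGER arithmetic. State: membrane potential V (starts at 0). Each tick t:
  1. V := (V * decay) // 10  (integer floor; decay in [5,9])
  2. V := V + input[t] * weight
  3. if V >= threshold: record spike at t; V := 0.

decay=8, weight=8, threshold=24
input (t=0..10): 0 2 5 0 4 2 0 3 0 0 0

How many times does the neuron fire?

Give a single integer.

t=0: input=0 -> V=0
t=1: input=2 -> V=16
t=2: input=5 -> V=0 FIRE
t=3: input=0 -> V=0
t=4: input=4 -> V=0 FIRE
t=5: input=2 -> V=16
t=6: input=0 -> V=12
t=7: input=3 -> V=0 FIRE
t=8: input=0 -> V=0
t=9: input=0 -> V=0
t=10: input=0 -> V=0

Answer: 3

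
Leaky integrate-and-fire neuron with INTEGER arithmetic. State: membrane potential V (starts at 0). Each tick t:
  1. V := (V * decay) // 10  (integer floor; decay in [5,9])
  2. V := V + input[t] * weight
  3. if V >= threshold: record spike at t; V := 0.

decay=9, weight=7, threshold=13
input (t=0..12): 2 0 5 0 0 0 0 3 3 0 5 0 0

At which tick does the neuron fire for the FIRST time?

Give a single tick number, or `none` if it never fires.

t=0: input=2 -> V=0 FIRE
t=1: input=0 -> V=0
t=2: input=5 -> V=0 FIRE
t=3: input=0 -> V=0
t=4: input=0 -> V=0
t=5: input=0 -> V=0
t=6: input=0 -> V=0
t=7: input=3 -> V=0 FIRE
t=8: input=3 -> V=0 FIRE
t=9: input=0 -> V=0
t=10: input=5 -> V=0 FIRE
t=11: input=0 -> V=0
t=12: input=0 -> V=0

Answer: 0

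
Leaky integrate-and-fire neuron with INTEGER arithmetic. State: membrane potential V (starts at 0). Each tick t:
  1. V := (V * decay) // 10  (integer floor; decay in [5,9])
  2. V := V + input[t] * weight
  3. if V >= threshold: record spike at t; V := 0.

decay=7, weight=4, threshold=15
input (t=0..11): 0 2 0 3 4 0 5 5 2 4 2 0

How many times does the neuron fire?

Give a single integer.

t=0: input=0 -> V=0
t=1: input=2 -> V=8
t=2: input=0 -> V=5
t=3: input=3 -> V=0 FIRE
t=4: input=4 -> V=0 FIRE
t=5: input=0 -> V=0
t=6: input=5 -> V=0 FIRE
t=7: input=5 -> V=0 FIRE
t=8: input=2 -> V=8
t=9: input=4 -> V=0 FIRE
t=10: input=2 -> V=8
t=11: input=0 -> V=5

Answer: 5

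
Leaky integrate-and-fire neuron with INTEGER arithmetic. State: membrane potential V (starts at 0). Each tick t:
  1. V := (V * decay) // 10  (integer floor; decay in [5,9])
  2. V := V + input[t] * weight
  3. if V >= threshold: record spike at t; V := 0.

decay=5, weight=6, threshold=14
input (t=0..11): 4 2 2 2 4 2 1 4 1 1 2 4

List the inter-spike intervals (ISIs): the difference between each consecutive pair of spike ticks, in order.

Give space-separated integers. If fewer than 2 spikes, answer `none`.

Answer: 2 2 3 3 1

Derivation:
t=0: input=4 -> V=0 FIRE
t=1: input=2 -> V=12
t=2: input=2 -> V=0 FIRE
t=3: input=2 -> V=12
t=4: input=4 -> V=0 FIRE
t=5: input=2 -> V=12
t=6: input=1 -> V=12
t=7: input=4 -> V=0 FIRE
t=8: input=1 -> V=6
t=9: input=1 -> V=9
t=10: input=2 -> V=0 FIRE
t=11: input=4 -> V=0 FIRE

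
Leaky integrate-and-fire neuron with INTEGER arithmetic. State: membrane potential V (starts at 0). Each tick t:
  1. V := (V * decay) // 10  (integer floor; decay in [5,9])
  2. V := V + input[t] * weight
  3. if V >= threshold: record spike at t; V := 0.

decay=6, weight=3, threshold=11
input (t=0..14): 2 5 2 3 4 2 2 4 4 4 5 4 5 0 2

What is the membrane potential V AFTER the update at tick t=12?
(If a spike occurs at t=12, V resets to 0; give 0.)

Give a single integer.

t=0: input=2 -> V=6
t=1: input=5 -> V=0 FIRE
t=2: input=2 -> V=6
t=3: input=3 -> V=0 FIRE
t=4: input=4 -> V=0 FIRE
t=5: input=2 -> V=6
t=6: input=2 -> V=9
t=7: input=4 -> V=0 FIRE
t=8: input=4 -> V=0 FIRE
t=9: input=4 -> V=0 FIRE
t=10: input=5 -> V=0 FIRE
t=11: input=4 -> V=0 FIRE
t=12: input=5 -> V=0 FIRE
t=13: input=0 -> V=0
t=14: input=2 -> V=6

Answer: 0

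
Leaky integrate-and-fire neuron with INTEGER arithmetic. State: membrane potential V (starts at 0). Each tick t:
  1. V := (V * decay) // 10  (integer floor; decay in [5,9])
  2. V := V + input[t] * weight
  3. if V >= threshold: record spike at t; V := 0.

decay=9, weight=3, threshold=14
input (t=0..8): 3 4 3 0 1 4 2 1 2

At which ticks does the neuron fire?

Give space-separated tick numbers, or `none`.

Answer: 1 5

Derivation:
t=0: input=3 -> V=9
t=1: input=4 -> V=0 FIRE
t=2: input=3 -> V=9
t=3: input=0 -> V=8
t=4: input=1 -> V=10
t=5: input=4 -> V=0 FIRE
t=6: input=2 -> V=6
t=7: input=1 -> V=8
t=8: input=2 -> V=13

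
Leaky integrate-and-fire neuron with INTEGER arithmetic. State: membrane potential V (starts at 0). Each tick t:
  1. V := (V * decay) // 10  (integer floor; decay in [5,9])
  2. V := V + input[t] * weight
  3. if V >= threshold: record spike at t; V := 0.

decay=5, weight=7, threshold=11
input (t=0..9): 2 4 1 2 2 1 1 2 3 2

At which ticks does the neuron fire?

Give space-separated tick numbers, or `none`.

Answer: 0 1 3 4 7 8 9

Derivation:
t=0: input=2 -> V=0 FIRE
t=1: input=4 -> V=0 FIRE
t=2: input=1 -> V=7
t=3: input=2 -> V=0 FIRE
t=4: input=2 -> V=0 FIRE
t=5: input=1 -> V=7
t=6: input=1 -> V=10
t=7: input=2 -> V=0 FIRE
t=8: input=3 -> V=0 FIRE
t=9: input=2 -> V=0 FIRE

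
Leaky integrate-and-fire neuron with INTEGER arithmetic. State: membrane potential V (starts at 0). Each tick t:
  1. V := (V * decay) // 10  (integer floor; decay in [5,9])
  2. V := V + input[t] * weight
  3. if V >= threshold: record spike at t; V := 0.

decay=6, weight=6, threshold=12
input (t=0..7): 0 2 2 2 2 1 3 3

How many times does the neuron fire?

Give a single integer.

t=0: input=0 -> V=0
t=1: input=2 -> V=0 FIRE
t=2: input=2 -> V=0 FIRE
t=3: input=2 -> V=0 FIRE
t=4: input=2 -> V=0 FIRE
t=5: input=1 -> V=6
t=6: input=3 -> V=0 FIRE
t=7: input=3 -> V=0 FIRE

Answer: 6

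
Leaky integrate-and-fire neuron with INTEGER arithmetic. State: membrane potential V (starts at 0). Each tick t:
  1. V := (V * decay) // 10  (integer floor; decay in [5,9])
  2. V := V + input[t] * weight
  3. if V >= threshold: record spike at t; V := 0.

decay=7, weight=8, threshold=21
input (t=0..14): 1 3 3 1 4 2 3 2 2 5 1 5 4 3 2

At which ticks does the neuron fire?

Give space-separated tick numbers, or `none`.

Answer: 1 2 4 6 8 9 11 12 13

Derivation:
t=0: input=1 -> V=8
t=1: input=3 -> V=0 FIRE
t=2: input=3 -> V=0 FIRE
t=3: input=1 -> V=8
t=4: input=4 -> V=0 FIRE
t=5: input=2 -> V=16
t=6: input=3 -> V=0 FIRE
t=7: input=2 -> V=16
t=8: input=2 -> V=0 FIRE
t=9: input=5 -> V=0 FIRE
t=10: input=1 -> V=8
t=11: input=5 -> V=0 FIRE
t=12: input=4 -> V=0 FIRE
t=13: input=3 -> V=0 FIRE
t=14: input=2 -> V=16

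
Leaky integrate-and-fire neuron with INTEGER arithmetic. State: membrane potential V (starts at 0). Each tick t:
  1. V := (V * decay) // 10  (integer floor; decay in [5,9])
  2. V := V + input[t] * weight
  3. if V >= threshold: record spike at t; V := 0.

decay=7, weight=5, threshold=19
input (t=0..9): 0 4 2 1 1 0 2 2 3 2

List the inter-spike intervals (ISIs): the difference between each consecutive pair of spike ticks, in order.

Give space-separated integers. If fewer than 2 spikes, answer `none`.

t=0: input=0 -> V=0
t=1: input=4 -> V=0 FIRE
t=2: input=2 -> V=10
t=3: input=1 -> V=12
t=4: input=1 -> V=13
t=5: input=0 -> V=9
t=6: input=2 -> V=16
t=7: input=2 -> V=0 FIRE
t=8: input=3 -> V=15
t=9: input=2 -> V=0 FIRE

Answer: 6 2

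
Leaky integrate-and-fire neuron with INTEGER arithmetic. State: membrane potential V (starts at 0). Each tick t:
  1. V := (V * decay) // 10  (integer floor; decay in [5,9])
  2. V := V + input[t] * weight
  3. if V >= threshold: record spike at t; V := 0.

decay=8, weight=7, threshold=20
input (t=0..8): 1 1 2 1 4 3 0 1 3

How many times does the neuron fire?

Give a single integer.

t=0: input=1 -> V=7
t=1: input=1 -> V=12
t=2: input=2 -> V=0 FIRE
t=3: input=1 -> V=7
t=4: input=4 -> V=0 FIRE
t=5: input=3 -> V=0 FIRE
t=6: input=0 -> V=0
t=7: input=1 -> V=7
t=8: input=3 -> V=0 FIRE

Answer: 4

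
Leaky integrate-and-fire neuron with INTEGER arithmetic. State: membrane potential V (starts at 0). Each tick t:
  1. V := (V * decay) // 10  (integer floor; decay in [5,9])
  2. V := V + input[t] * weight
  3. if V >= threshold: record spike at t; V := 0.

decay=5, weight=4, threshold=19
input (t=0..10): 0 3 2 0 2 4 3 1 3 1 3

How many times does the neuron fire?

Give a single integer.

t=0: input=0 -> V=0
t=1: input=3 -> V=12
t=2: input=2 -> V=14
t=3: input=0 -> V=7
t=4: input=2 -> V=11
t=5: input=4 -> V=0 FIRE
t=6: input=3 -> V=12
t=7: input=1 -> V=10
t=8: input=3 -> V=17
t=9: input=1 -> V=12
t=10: input=3 -> V=18

Answer: 1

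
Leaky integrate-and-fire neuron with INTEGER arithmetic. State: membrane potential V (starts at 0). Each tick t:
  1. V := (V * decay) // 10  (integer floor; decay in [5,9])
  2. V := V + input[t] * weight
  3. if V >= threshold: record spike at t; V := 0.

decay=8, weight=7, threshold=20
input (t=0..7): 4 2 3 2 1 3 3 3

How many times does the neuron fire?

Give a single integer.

t=0: input=4 -> V=0 FIRE
t=1: input=2 -> V=14
t=2: input=3 -> V=0 FIRE
t=3: input=2 -> V=14
t=4: input=1 -> V=18
t=5: input=3 -> V=0 FIRE
t=6: input=3 -> V=0 FIRE
t=7: input=3 -> V=0 FIRE

Answer: 5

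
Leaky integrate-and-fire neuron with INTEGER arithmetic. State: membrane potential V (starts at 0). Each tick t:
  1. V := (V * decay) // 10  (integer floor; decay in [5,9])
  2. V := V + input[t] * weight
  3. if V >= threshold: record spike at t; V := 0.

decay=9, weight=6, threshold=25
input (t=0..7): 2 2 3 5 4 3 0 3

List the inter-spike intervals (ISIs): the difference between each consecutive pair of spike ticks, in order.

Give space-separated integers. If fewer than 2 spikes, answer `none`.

t=0: input=2 -> V=12
t=1: input=2 -> V=22
t=2: input=3 -> V=0 FIRE
t=3: input=5 -> V=0 FIRE
t=4: input=4 -> V=24
t=5: input=3 -> V=0 FIRE
t=6: input=0 -> V=0
t=7: input=3 -> V=18

Answer: 1 2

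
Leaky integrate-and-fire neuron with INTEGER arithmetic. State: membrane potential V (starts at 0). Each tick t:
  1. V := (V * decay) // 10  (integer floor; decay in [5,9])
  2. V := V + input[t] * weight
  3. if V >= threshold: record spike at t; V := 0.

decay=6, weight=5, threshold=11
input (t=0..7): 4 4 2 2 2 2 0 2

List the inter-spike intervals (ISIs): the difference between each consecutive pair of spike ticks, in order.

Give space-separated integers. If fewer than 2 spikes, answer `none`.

t=0: input=4 -> V=0 FIRE
t=1: input=4 -> V=0 FIRE
t=2: input=2 -> V=10
t=3: input=2 -> V=0 FIRE
t=4: input=2 -> V=10
t=5: input=2 -> V=0 FIRE
t=6: input=0 -> V=0
t=7: input=2 -> V=10

Answer: 1 2 2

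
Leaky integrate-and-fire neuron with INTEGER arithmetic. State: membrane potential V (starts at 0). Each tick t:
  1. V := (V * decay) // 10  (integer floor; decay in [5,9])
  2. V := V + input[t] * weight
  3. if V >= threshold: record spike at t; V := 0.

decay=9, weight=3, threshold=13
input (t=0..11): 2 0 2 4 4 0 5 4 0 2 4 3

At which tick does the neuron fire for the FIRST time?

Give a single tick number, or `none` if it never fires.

t=0: input=2 -> V=6
t=1: input=0 -> V=5
t=2: input=2 -> V=10
t=3: input=4 -> V=0 FIRE
t=4: input=4 -> V=12
t=5: input=0 -> V=10
t=6: input=5 -> V=0 FIRE
t=7: input=4 -> V=12
t=8: input=0 -> V=10
t=9: input=2 -> V=0 FIRE
t=10: input=4 -> V=12
t=11: input=3 -> V=0 FIRE

Answer: 3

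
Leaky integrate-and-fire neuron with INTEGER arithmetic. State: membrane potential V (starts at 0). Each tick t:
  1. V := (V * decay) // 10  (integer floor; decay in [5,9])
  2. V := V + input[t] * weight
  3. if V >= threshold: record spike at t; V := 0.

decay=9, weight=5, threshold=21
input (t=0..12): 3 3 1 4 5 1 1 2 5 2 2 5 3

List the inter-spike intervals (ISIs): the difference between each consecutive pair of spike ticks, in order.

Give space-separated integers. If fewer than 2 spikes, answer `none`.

t=0: input=3 -> V=15
t=1: input=3 -> V=0 FIRE
t=2: input=1 -> V=5
t=3: input=4 -> V=0 FIRE
t=4: input=5 -> V=0 FIRE
t=5: input=1 -> V=5
t=6: input=1 -> V=9
t=7: input=2 -> V=18
t=8: input=5 -> V=0 FIRE
t=9: input=2 -> V=10
t=10: input=2 -> V=19
t=11: input=5 -> V=0 FIRE
t=12: input=3 -> V=15

Answer: 2 1 4 3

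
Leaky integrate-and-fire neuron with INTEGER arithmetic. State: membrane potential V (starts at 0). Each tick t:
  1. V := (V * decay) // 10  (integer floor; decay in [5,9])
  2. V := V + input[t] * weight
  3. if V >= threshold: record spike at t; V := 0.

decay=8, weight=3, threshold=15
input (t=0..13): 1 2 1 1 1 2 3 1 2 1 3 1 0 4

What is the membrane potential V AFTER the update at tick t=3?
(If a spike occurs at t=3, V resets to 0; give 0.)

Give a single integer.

t=0: input=1 -> V=3
t=1: input=2 -> V=8
t=2: input=1 -> V=9
t=3: input=1 -> V=10
t=4: input=1 -> V=11
t=5: input=2 -> V=14
t=6: input=3 -> V=0 FIRE
t=7: input=1 -> V=3
t=8: input=2 -> V=8
t=9: input=1 -> V=9
t=10: input=3 -> V=0 FIRE
t=11: input=1 -> V=3
t=12: input=0 -> V=2
t=13: input=4 -> V=13

Answer: 10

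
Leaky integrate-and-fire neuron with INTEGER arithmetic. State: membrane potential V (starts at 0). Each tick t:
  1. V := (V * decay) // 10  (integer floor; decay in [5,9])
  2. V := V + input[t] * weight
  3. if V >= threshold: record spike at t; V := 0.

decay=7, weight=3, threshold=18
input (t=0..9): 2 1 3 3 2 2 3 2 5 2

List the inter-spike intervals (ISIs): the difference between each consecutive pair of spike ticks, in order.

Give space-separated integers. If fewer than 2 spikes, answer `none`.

Answer: 5

Derivation:
t=0: input=2 -> V=6
t=1: input=1 -> V=7
t=2: input=3 -> V=13
t=3: input=3 -> V=0 FIRE
t=4: input=2 -> V=6
t=5: input=2 -> V=10
t=6: input=3 -> V=16
t=7: input=2 -> V=17
t=8: input=5 -> V=0 FIRE
t=9: input=2 -> V=6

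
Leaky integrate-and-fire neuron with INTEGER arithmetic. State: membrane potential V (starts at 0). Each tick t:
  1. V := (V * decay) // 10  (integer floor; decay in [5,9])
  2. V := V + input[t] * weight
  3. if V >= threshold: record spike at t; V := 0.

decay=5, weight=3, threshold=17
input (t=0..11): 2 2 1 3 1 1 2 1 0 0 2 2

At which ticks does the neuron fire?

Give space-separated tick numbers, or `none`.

Answer: none

Derivation:
t=0: input=2 -> V=6
t=1: input=2 -> V=9
t=2: input=1 -> V=7
t=3: input=3 -> V=12
t=4: input=1 -> V=9
t=5: input=1 -> V=7
t=6: input=2 -> V=9
t=7: input=1 -> V=7
t=8: input=0 -> V=3
t=9: input=0 -> V=1
t=10: input=2 -> V=6
t=11: input=2 -> V=9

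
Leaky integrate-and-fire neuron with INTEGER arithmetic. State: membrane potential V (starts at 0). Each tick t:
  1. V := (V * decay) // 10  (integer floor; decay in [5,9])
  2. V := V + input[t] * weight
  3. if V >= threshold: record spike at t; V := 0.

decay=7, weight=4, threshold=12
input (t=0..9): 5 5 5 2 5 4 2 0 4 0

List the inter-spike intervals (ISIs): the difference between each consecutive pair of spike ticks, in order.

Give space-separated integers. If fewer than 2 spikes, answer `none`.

Answer: 1 1 2 1 3

Derivation:
t=0: input=5 -> V=0 FIRE
t=1: input=5 -> V=0 FIRE
t=2: input=5 -> V=0 FIRE
t=3: input=2 -> V=8
t=4: input=5 -> V=0 FIRE
t=5: input=4 -> V=0 FIRE
t=6: input=2 -> V=8
t=7: input=0 -> V=5
t=8: input=4 -> V=0 FIRE
t=9: input=0 -> V=0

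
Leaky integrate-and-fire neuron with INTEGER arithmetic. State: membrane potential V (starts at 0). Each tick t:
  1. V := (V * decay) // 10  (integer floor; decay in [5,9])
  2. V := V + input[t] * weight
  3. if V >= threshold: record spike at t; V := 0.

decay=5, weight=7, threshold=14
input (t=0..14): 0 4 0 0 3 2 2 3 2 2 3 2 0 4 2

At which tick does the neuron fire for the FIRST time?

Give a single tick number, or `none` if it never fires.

Answer: 1

Derivation:
t=0: input=0 -> V=0
t=1: input=4 -> V=0 FIRE
t=2: input=0 -> V=0
t=3: input=0 -> V=0
t=4: input=3 -> V=0 FIRE
t=5: input=2 -> V=0 FIRE
t=6: input=2 -> V=0 FIRE
t=7: input=3 -> V=0 FIRE
t=8: input=2 -> V=0 FIRE
t=9: input=2 -> V=0 FIRE
t=10: input=3 -> V=0 FIRE
t=11: input=2 -> V=0 FIRE
t=12: input=0 -> V=0
t=13: input=4 -> V=0 FIRE
t=14: input=2 -> V=0 FIRE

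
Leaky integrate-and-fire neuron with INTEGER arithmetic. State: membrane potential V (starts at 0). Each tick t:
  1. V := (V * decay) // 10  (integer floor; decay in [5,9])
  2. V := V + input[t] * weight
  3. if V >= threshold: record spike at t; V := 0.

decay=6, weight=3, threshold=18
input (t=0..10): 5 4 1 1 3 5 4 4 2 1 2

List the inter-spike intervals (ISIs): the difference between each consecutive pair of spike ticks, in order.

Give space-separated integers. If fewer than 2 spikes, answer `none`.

Answer: 4 2

Derivation:
t=0: input=5 -> V=15
t=1: input=4 -> V=0 FIRE
t=2: input=1 -> V=3
t=3: input=1 -> V=4
t=4: input=3 -> V=11
t=5: input=5 -> V=0 FIRE
t=6: input=4 -> V=12
t=7: input=4 -> V=0 FIRE
t=8: input=2 -> V=6
t=9: input=1 -> V=6
t=10: input=2 -> V=9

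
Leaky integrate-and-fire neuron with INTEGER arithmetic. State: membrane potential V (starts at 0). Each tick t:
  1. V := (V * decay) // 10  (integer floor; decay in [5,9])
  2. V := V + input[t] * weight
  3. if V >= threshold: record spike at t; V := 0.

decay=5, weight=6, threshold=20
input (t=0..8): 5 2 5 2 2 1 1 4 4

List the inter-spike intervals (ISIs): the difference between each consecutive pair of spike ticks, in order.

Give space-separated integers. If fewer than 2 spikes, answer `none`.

Answer: 2 5 1

Derivation:
t=0: input=5 -> V=0 FIRE
t=1: input=2 -> V=12
t=2: input=5 -> V=0 FIRE
t=3: input=2 -> V=12
t=4: input=2 -> V=18
t=5: input=1 -> V=15
t=6: input=1 -> V=13
t=7: input=4 -> V=0 FIRE
t=8: input=4 -> V=0 FIRE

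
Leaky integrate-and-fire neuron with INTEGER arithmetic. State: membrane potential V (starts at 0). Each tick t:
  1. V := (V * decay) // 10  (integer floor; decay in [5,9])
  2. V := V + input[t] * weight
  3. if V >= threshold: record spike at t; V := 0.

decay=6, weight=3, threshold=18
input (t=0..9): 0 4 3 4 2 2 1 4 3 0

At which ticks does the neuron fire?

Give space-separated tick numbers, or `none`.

Answer: 3 8

Derivation:
t=0: input=0 -> V=0
t=1: input=4 -> V=12
t=2: input=3 -> V=16
t=3: input=4 -> V=0 FIRE
t=4: input=2 -> V=6
t=5: input=2 -> V=9
t=6: input=1 -> V=8
t=7: input=4 -> V=16
t=8: input=3 -> V=0 FIRE
t=9: input=0 -> V=0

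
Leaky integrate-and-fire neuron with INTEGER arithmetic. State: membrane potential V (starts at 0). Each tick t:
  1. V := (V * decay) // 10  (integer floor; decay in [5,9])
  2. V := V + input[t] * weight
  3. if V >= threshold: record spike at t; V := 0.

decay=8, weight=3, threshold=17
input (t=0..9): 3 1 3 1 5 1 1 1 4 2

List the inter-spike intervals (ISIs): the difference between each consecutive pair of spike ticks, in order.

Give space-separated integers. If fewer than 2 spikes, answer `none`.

Answer: 2 4

Derivation:
t=0: input=3 -> V=9
t=1: input=1 -> V=10
t=2: input=3 -> V=0 FIRE
t=3: input=1 -> V=3
t=4: input=5 -> V=0 FIRE
t=5: input=1 -> V=3
t=6: input=1 -> V=5
t=7: input=1 -> V=7
t=8: input=4 -> V=0 FIRE
t=9: input=2 -> V=6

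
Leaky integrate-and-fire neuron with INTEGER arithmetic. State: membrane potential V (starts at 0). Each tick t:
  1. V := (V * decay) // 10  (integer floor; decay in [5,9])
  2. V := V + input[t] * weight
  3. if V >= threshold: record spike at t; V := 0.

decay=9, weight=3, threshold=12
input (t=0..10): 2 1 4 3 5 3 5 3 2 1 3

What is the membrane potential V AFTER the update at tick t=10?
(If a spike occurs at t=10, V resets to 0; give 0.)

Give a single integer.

t=0: input=2 -> V=6
t=1: input=1 -> V=8
t=2: input=4 -> V=0 FIRE
t=3: input=3 -> V=9
t=4: input=5 -> V=0 FIRE
t=5: input=3 -> V=9
t=6: input=5 -> V=0 FIRE
t=7: input=3 -> V=9
t=8: input=2 -> V=0 FIRE
t=9: input=1 -> V=3
t=10: input=3 -> V=11

Answer: 11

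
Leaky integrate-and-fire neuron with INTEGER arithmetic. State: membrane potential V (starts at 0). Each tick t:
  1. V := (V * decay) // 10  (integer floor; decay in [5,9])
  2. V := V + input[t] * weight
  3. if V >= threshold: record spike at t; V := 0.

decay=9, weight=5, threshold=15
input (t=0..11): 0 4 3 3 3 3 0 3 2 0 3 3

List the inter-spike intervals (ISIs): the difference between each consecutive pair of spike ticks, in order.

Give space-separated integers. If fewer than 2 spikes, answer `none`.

t=0: input=0 -> V=0
t=1: input=4 -> V=0 FIRE
t=2: input=3 -> V=0 FIRE
t=3: input=3 -> V=0 FIRE
t=4: input=3 -> V=0 FIRE
t=5: input=3 -> V=0 FIRE
t=6: input=0 -> V=0
t=7: input=3 -> V=0 FIRE
t=8: input=2 -> V=10
t=9: input=0 -> V=9
t=10: input=3 -> V=0 FIRE
t=11: input=3 -> V=0 FIRE

Answer: 1 1 1 1 2 3 1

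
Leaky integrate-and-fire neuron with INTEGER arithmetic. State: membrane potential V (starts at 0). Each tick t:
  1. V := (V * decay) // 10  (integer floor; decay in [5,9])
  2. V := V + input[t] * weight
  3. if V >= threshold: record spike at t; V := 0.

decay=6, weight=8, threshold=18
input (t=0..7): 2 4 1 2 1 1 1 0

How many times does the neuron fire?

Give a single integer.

Answer: 2

Derivation:
t=0: input=2 -> V=16
t=1: input=4 -> V=0 FIRE
t=2: input=1 -> V=8
t=3: input=2 -> V=0 FIRE
t=4: input=1 -> V=8
t=5: input=1 -> V=12
t=6: input=1 -> V=15
t=7: input=0 -> V=9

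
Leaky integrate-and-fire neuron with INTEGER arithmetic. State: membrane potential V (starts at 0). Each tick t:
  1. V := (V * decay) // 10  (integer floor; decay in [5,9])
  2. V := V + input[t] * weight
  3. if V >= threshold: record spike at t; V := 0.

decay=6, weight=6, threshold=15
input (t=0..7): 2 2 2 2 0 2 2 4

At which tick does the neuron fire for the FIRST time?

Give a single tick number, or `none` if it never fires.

t=0: input=2 -> V=12
t=1: input=2 -> V=0 FIRE
t=2: input=2 -> V=12
t=3: input=2 -> V=0 FIRE
t=4: input=0 -> V=0
t=5: input=2 -> V=12
t=6: input=2 -> V=0 FIRE
t=7: input=4 -> V=0 FIRE

Answer: 1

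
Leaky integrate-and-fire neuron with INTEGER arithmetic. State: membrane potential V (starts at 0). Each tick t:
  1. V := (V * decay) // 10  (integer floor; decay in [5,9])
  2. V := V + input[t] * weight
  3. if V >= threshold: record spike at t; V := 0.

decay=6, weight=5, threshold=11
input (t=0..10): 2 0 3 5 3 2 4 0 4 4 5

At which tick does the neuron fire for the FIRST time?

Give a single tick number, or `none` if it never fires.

Answer: 2

Derivation:
t=0: input=2 -> V=10
t=1: input=0 -> V=6
t=2: input=3 -> V=0 FIRE
t=3: input=5 -> V=0 FIRE
t=4: input=3 -> V=0 FIRE
t=5: input=2 -> V=10
t=6: input=4 -> V=0 FIRE
t=7: input=0 -> V=0
t=8: input=4 -> V=0 FIRE
t=9: input=4 -> V=0 FIRE
t=10: input=5 -> V=0 FIRE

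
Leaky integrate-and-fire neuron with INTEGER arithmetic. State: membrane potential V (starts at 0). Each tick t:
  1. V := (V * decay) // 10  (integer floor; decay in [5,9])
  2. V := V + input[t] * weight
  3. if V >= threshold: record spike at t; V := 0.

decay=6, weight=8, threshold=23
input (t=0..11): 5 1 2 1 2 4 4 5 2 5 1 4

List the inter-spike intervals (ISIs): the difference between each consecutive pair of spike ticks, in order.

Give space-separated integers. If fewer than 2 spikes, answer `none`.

Answer: 4 1 1 1 2 2

Derivation:
t=0: input=5 -> V=0 FIRE
t=1: input=1 -> V=8
t=2: input=2 -> V=20
t=3: input=1 -> V=20
t=4: input=2 -> V=0 FIRE
t=5: input=4 -> V=0 FIRE
t=6: input=4 -> V=0 FIRE
t=7: input=5 -> V=0 FIRE
t=8: input=2 -> V=16
t=9: input=5 -> V=0 FIRE
t=10: input=1 -> V=8
t=11: input=4 -> V=0 FIRE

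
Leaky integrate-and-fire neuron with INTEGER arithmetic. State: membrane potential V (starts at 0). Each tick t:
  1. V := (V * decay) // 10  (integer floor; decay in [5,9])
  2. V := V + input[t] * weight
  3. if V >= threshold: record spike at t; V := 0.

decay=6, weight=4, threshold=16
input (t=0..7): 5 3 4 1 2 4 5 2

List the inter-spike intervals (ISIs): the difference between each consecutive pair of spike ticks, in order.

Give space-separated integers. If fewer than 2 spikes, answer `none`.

t=0: input=5 -> V=0 FIRE
t=1: input=3 -> V=12
t=2: input=4 -> V=0 FIRE
t=3: input=1 -> V=4
t=4: input=2 -> V=10
t=5: input=4 -> V=0 FIRE
t=6: input=5 -> V=0 FIRE
t=7: input=2 -> V=8

Answer: 2 3 1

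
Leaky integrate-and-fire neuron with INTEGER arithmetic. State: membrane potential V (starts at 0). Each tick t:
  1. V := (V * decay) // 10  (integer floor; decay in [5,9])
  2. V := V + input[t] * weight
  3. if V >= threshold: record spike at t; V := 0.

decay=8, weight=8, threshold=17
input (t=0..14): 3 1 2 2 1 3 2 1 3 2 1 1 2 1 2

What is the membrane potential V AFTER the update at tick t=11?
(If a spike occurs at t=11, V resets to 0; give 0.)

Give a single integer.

Answer: 8

Derivation:
t=0: input=3 -> V=0 FIRE
t=1: input=1 -> V=8
t=2: input=2 -> V=0 FIRE
t=3: input=2 -> V=16
t=4: input=1 -> V=0 FIRE
t=5: input=3 -> V=0 FIRE
t=6: input=2 -> V=16
t=7: input=1 -> V=0 FIRE
t=8: input=3 -> V=0 FIRE
t=9: input=2 -> V=16
t=10: input=1 -> V=0 FIRE
t=11: input=1 -> V=8
t=12: input=2 -> V=0 FIRE
t=13: input=1 -> V=8
t=14: input=2 -> V=0 FIRE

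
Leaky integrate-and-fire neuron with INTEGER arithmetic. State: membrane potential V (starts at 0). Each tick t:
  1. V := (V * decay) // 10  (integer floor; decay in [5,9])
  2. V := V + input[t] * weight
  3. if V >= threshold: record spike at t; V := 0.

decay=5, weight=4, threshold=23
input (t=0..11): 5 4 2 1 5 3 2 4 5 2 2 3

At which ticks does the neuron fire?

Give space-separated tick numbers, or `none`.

Answer: 1 4 7

Derivation:
t=0: input=5 -> V=20
t=1: input=4 -> V=0 FIRE
t=2: input=2 -> V=8
t=3: input=1 -> V=8
t=4: input=5 -> V=0 FIRE
t=5: input=3 -> V=12
t=6: input=2 -> V=14
t=7: input=4 -> V=0 FIRE
t=8: input=5 -> V=20
t=9: input=2 -> V=18
t=10: input=2 -> V=17
t=11: input=3 -> V=20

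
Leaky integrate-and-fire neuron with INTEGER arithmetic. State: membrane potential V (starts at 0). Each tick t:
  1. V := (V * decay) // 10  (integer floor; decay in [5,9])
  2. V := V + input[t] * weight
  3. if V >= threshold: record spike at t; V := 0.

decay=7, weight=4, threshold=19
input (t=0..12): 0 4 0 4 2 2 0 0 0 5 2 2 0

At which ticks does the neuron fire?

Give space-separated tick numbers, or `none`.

Answer: 3 9

Derivation:
t=0: input=0 -> V=0
t=1: input=4 -> V=16
t=2: input=0 -> V=11
t=3: input=4 -> V=0 FIRE
t=4: input=2 -> V=8
t=5: input=2 -> V=13
t=6: input=0 -> V=9
t=7: input=0 -> V=6
t=8: input=0 -> V=4
t=9: input=5 -> V=0 FIRE
t=10: input=2 -> V=8
t=11: input=2 -> V=13
t=12: input=0 -> V=9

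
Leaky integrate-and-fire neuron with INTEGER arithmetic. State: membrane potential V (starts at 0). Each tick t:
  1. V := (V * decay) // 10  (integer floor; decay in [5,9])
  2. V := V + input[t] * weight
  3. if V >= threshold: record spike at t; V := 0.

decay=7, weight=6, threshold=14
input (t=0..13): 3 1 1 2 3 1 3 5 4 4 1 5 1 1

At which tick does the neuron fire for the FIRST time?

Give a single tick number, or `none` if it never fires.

t=0: input=3 -> V=0 FIRE
t=1: input=1 -> V=6
t=2: input=1 -> V=10
t=3: input=2 -> V=0 FIRE
t=4: input=3 -> V=0 FIRE
t=5: input=1 -> V=6
t=6: input=3 -> V=0 FIRE
t=7: input=5 -> V=0 FIRE
t=8: input=4 -> V=0 FIRE
t=9: input=4 -> V=0 FIRE
t=10: input=1 -> V=6
t=11: input=5 -> V=0 FIRE
t=12: input=1 -> V=6
t=13: input=1 -> V=10

Answer: 0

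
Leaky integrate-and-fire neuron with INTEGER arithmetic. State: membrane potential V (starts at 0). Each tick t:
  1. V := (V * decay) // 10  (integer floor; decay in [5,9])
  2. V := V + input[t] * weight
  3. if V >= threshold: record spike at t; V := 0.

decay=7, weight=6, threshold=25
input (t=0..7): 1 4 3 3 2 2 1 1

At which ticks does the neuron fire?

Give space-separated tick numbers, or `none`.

Answer: 1 3

Derivation:
t=0: input=1 -> V=6
t=1: input=4 -> V=0 FIRE
t=2: input=3 -> V=18
t=3: input=3 -> V=0 FIRE
t=4: input=2 -> V=12
t=5: input=2 -> V=20
t=6: input=1 -> V=20
t=7: input=1 -> V=20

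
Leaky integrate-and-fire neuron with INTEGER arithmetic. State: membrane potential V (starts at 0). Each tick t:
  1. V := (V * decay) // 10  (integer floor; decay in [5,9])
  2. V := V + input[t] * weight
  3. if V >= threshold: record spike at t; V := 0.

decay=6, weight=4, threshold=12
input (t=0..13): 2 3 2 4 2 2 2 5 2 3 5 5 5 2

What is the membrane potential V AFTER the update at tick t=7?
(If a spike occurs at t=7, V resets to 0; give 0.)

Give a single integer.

Answer: 0

Derivation:
t=0: input=2 -> V=8
t=1: input=3 -> V=0 FIRE
t=2: input=2 -> V=8
t=3: input=4 -> V=0 FIRE
t=4: input=2 -> V=8
t=5: input=2 -> V=0 FIRE
t=6: input=2 -> V=8
t=7: input=5 -> V=0 FIRE
t=8: input=2 -> V=8
t=9: input=3 -> V=0 FIRE
t=10: input=5 -> V=0 FIRE
t=11: input=5 -> V=0 FIRE
t=12: input=5 -> V=0 FIRE
t=13: input=2 -> V=8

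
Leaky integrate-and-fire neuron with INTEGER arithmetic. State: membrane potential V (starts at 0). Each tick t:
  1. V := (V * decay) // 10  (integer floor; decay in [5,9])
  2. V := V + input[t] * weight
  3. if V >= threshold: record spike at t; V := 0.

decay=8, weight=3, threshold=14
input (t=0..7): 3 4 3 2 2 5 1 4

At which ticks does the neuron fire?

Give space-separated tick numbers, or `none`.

Answer: 1 4 5 7

Derivation:
t=0: input=3 -> V=9
t=1: input=4 -> V=0 FIRE
t=2: input=3 -> V=9
t=3: input=2 -> V=13
t=4: input=2 -> V=0 FIRE
t=5: input=5 -> V=0 FIRE
t=6: input=1 -> V=3
t=7: input=4 -> V=0 FIRE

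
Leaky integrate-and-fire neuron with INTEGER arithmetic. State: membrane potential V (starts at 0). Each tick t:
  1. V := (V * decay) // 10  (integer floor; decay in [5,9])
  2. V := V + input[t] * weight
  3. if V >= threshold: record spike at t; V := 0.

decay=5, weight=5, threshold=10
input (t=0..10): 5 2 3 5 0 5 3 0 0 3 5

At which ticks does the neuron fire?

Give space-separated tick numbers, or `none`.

Answer: 0 1 2 3 5 6 9 10

Derivation:
t=0: input=5 -> V=0 FIRE
t=1: input=2 -> V=0 FIRE
t=2: input=3 -> V=0 FIRE
t=3: input=5 -> V=0 FIRE
t=4: input=0 -> V=0
t=5: input=5 -> V=0 FIRE
t=6: input=3 -> V=0 FIRE
t=7: input=0 -> V=0
t=8: input=0 -> V=0
t=9: input=3 -> V=0 FIRE
t=10: input=5 -> V=0 FIRE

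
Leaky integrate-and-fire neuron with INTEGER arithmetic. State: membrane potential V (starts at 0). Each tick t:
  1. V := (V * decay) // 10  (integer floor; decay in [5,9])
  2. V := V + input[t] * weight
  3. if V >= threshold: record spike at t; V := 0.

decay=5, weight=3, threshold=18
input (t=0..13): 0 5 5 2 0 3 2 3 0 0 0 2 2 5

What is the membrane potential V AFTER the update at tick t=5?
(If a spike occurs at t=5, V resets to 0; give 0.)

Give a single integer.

Answer: 10

Derivation:
t=0: input=0 -> V=0
t=1: input=5 -> V=15
t=2: input=5 -> V=0 FIRE
t=3: input=2 -> V=6
t=4: input=0 -> V=3
t=5: input=3 -> V=10
t=6: input=2 -> V=11
t=7: input=3 -> V=14
t=8: input=0 -> V=7
t=9: input=0 -> V=3
t=10: input=0 -> V=1
t=11: input=2 -> V=6
t=12: input=2 -> V=9
t=13: input=5 -> V=0 FIRE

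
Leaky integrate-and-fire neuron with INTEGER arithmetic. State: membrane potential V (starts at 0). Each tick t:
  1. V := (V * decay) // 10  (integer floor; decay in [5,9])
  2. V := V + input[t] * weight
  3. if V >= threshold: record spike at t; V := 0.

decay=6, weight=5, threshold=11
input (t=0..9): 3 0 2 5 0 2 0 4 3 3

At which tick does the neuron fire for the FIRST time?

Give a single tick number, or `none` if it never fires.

t=0: input=3 -> V=0 FIRE
t=1: input=0 -> V=0
t=2: input=2 -> V=10
t=3: input=5 -> V=0 FIRE
t=4: input=0 -> V=0
t=5: input=2 -> V=10
t=6: input=0 -> V=6
t=7: input=4 -> V=0 FIRE
t=8: input=3 -> V=0 FIRE
t=9: input=3 -> V=0 FIRE

Answer: 0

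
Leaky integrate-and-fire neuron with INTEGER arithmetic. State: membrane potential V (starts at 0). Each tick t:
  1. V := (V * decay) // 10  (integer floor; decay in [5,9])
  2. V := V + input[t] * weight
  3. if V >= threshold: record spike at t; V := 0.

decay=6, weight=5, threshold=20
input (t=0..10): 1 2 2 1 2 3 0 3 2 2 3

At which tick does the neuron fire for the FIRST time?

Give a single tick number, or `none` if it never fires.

Answer: 5

Derivation:
t=0: input=1 -> V=5
t=1: input=2 -> V=13
t=2: input=2 -> V=17
t=3: input=1 -> V=15
t=4: input=2 -> V=19
t=5: input=3 -> V=0 FIRE
t=6: input=0 -> V=0
t=7: input=3 -> V=15
t=8: input=2 -> V=19
t=9: input=2 -> V=0 FIRE
t=10: input=3 -> V=15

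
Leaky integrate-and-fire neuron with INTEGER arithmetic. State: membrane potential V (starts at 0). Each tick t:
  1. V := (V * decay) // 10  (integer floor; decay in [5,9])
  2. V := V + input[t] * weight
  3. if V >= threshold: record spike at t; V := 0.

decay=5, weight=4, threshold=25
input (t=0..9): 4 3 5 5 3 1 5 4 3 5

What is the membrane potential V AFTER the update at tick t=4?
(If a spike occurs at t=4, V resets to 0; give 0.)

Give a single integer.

Answer: 22

Derivation:
t=0: input=4 -> V=16
t=1: input=3 -> V=20
t=2: input=5 -> V=0 FIRE
t=3: input=5 -> V=20
t=4: input=3 -> V=22
t=5: input=1 -> V=15
t=6: input=5 -> V=0 FIRE
t=7: input=4 -> V=16
t=8: input=3 -> V=20
t=9: input=5 -> V=0 FIRE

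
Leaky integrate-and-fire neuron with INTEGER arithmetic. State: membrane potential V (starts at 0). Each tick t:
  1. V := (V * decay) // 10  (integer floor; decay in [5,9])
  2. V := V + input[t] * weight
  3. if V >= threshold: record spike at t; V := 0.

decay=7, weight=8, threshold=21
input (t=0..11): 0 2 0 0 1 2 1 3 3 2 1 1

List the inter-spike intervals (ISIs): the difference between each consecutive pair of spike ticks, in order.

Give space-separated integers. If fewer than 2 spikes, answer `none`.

Answer: 2 1 3

Derivation:
t=0: input=0 -> V=0
t=1: input=2 -> V=16
t=2: input=0 -> V=11
t=3: input=0 -> V=7
t=4: input=1 -> V=12
t=5: input=2 -> V=0 FIRE
t=6: input=1 -> V=8
t=7: input=3 -> V=0 FIRE
t=8: input=3 -> V=0 FIRE
t=9: input=2 -> V=16
t=10: input=1 -> V=19
t=11: input=1 -> V=0 FIRE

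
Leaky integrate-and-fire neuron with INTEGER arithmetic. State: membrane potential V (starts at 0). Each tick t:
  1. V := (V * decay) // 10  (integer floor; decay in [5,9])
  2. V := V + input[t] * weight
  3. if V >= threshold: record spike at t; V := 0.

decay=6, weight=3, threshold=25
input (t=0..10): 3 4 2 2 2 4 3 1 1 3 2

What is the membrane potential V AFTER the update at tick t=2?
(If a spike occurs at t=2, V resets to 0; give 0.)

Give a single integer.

Answer: 16

Derivation:
t=0: input=3 -> V=9
t=1: input=4 -> V=17
t=2: input=2 -> V=16
t=3: input=2 -> V=15
t=4: input=2 -> V=15
t=5: input=4 -> V=21
t=6: input=3 -> V=21
t=7: input=1 -> V=15
t=8: input=1 -> V=12
t=9: input=3 -> V=16
t=10: input=2 -> V=15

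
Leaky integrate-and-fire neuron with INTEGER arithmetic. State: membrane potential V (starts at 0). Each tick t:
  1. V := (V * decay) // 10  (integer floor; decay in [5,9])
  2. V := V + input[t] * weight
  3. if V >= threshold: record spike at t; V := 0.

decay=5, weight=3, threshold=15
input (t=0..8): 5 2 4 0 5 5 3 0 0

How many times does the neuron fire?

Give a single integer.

t=0: input=5 -> V=0 FIRE
t=1: input=2 -> V=6
t=2: input=4 -> V=0 FIRE
t=3: input=0 -> V=0
t=4: input=5 -> V=0 FIRE
t=5: input=5 -> V=0 FIRE
t=6: input=3 -> V=9
t=7: input=0 -> V=4
t=8: input=0 -> V=2

Answer: 4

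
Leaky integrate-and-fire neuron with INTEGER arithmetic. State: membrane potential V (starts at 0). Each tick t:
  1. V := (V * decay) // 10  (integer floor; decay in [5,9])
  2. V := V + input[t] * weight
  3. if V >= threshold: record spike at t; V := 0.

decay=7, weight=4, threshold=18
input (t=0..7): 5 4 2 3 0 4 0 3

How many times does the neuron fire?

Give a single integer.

Answer: 3

Derivation:
t=0: input=5 -> V=0 FIRE
t=1: input=4 -> V=16
t=2: input=2 -> V=0 FIRE
t=3: input=3 -> V=12
t=4: input=0 -> V=8
t=5: input=4 -> V=0 FIRE
t=6: input=0 -> V=0
t=7: input=3 -> V=12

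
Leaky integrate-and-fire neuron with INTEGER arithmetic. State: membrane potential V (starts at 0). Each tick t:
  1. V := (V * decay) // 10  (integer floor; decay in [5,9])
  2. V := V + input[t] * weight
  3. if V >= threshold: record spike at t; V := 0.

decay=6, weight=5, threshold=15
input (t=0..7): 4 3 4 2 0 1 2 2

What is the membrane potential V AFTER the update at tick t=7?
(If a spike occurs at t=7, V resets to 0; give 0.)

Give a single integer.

t=0: input=4 -> V=0 FIRE
t=1: input=3 -> V=0 FIRE
t=2: input=4 -> V=0 FIRE
t=3: input=2 -> V=10
t=4: input=0 -> V=6
t=5: input=1 -> V=8
t=6: input=2 -> V=14
t=7: input=2 -> V=0 FIRE

Answer: 0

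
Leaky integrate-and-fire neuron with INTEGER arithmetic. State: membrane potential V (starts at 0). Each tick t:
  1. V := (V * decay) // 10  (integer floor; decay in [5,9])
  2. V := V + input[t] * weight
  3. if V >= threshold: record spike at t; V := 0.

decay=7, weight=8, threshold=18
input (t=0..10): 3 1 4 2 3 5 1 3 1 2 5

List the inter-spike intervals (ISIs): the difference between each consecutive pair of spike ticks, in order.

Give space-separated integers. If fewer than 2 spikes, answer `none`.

Answer: 2 2 1 2 2 1

Derivation:
t=0: input=3 -> V=0 FIRE
t=1: input=1 -> V=8
t=2: input=4 -> V=0 FIRE
t=3: input=2 -> V=16
t=4: input=3 -> V=0 FIRE
t=5: input=5 -> V=0 FIRE
t=6: input=1 -> V=8
t=7: input=3 -> V=0 FIRE
t=8: input=1 -> V=8
t=9: input=2 -> V=0 FIRE
t=10: input=5 -> V=0 FIRE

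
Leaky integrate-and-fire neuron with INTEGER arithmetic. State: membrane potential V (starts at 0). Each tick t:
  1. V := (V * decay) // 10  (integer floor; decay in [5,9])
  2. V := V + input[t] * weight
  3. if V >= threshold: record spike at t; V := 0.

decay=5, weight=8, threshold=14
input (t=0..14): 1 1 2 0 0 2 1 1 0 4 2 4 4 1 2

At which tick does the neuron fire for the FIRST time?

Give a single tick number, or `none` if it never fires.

Answer: 2

Derivation:
t=0: input=1 -> V=8
t=1: input=1 -> V=12
t=2: input=2 -> V=0 FIRE
t=3: input=0 -> V=0
t=4: input=0 -> V=0
t=5: input=2 -> V=0 FIRE
t=6: input=1 -> V=8
t=7: input=1 -> V=12
t=8: input=0 -> V=6
t=9: input=4 -> V=0 FIRE
t=10: input=2 -> V=0 FIRE
t=11: input=4 -> V=0 FIRE
t=12: input=4 -> V=0 FIRE
t=13: input=1 -> V=8
t=14: input=2 -> V=0 FIRE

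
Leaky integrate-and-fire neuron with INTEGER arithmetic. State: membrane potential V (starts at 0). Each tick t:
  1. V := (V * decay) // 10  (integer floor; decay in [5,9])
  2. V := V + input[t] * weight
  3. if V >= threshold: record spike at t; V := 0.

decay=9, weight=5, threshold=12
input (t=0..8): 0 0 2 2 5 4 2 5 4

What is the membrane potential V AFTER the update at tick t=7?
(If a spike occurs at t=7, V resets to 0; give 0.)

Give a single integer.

Answer: 0

Derivation:
t=0: input=0 -> V=0
t=1: input=0 -> V=0
t=2: input=2 -> V=10
t=3: input=2 -> V=0 FIRE
t=4: input=5 -> V=0 FIRE
t=5: input=4 -> V=0 FIRE
t=6: input=2 -> V=10
t=7: input=5 -> V=0 FIRE
t=8: input=4 -> V=0 FIRE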